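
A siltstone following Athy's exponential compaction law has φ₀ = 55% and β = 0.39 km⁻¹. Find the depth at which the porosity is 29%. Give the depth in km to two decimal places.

1.64 km

Invert Athy's law: d = ln(φ₀/φ) / β
d = ln(0.55/0.29) / 0.39 = ln(1.897) / 0.39 = 0.6400 / 0.39 = 1.641 km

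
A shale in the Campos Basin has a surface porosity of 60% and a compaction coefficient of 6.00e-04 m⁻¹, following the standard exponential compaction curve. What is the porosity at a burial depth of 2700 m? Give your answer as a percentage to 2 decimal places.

Working in km (1 km = 1000 m; β in km⁻¹ = β in m⁻¹ × 1000):
n = n₀·exp(−β·d) = 0.6 × exp(−0.6 × 2.7) = 0.6 × exp(−1.62)
  = 0.6 × 0.1979 = 0.1187

11.87%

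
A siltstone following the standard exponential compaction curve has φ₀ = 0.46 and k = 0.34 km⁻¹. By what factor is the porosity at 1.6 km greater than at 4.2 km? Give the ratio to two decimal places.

2.42

φ(z₁)/φ(z₂) = e^(−k·z₁)/e^(−k·z₂) = e^{k(z₂−z₁)}
= exp(0.34 × 2.6) = exp(0.884) = 2.4206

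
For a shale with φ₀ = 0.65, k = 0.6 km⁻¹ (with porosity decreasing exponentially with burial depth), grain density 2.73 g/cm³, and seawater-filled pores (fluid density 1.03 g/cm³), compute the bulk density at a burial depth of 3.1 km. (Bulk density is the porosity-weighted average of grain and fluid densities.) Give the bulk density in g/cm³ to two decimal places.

2.56 g/cm³

Porosity at depth: φ = 0.65·exp(−0.6×3.1) = 0.65×0.1557 = 0.1012
Bulk density: ρ_b = (1−φ)ρ_g + φ·ρ_f = 0.8988×2.73 + 0.1012×1.03
       = 2.454 + 0.104 = 2.558 g/cm³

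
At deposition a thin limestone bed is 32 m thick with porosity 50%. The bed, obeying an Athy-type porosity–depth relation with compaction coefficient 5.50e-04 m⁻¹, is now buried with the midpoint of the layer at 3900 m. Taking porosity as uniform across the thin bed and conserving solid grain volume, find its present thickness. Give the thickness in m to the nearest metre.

17 m

Working in km (1 km = 1000 m; k in km⁻¹ = k in m⁻¹ × 1000):
Porosity at 3.9 km: phi = 0.5·exp(−0.55×3.9) = 0.0585
Solid-volume conservation: h(1−phi) = h₀(1−phi₀) ⇒ h = h₀·(1−phi₀)/(1−phi)
h = 0.032 × (1 − 0.5)/(1 − 0.0585) = 0.032 × 0.5311 = 0.0170 km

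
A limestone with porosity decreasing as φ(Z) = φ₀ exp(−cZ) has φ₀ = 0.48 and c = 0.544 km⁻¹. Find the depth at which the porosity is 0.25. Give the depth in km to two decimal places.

Invert Athy's law: Z = ln(φ₀/φ) / c
Z = ln(0.48/0.25) / 0.544 = ln(1.92) / 0.544 = 0.6523 / 0.544 = 1.199 km

1.20 km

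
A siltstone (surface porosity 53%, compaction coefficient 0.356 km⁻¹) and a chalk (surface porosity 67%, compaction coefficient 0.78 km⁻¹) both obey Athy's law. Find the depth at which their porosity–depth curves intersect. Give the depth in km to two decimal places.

0.55 km

Set phi₀ₐ e^(−cₐZ) = phi₀ᵦ e^(−cᵦZ) ⇒ ln(phi₀ₐ/phi₀ᵦ) = (cₐ − cᵦ)·Z
Z = ln(0.53/0.67) / (0.356 − 0.78) = -0.2344 / -0.424 = 0.553 km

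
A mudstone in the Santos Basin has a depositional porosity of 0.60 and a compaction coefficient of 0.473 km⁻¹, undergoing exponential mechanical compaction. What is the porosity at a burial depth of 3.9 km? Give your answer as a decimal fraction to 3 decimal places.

φ = φ₀·exp(−c·Z) = 0.6 × exp(−0.473 × 3.9) = 0.6 × exp(−1.845)
  = 0.6 × 0.1581 = 0.0948

0.095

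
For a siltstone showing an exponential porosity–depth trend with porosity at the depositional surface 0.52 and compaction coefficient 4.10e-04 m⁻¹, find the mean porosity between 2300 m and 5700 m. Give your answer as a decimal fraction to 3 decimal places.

0.109

Working in km (1 km = 1000 m; c in km⁻¹ = c in m⁻¹ × 1000):
⟨φ⟩ = (1/(d₂−d₁)) ∫ φ₀ e^(−cd) dd = φ₀·(e^(−c·d₁) − e^(−c·d₂)) / (c·(d₂−d₁))
e^(−0.41×2.3) = 0.3895; e^(−0.41×5.7) = 0.0966
⟨φ⟩ = 0.52 × (0.3895 − 0.0966) / (0.41 × 3.4) = 0.52 × 0.2101 = 0.1092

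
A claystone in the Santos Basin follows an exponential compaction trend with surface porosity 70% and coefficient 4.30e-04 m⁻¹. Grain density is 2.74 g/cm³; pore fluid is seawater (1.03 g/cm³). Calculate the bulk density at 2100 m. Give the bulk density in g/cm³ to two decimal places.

Working in km (1 km = 1000 m; β in km⁻¹ = β in m⁻¹ × 1000):
Porosity at depth: φ = 0.7·exp(−0.43×2.1) = 0.7×0.4054 = 0.2837
Bulk density: ρ_b = (1−φ)ρ_g + φ·ρ_f = 0.7163×2.74 + 0.2837×1.03
       = 1.963 + 0.292 = 2.255 g/cm³

2.25 g/cm³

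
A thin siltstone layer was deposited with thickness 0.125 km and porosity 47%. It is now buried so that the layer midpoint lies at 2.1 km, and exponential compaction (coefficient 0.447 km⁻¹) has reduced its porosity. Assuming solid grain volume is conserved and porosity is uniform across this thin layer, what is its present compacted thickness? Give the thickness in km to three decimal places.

Porosity at 2.1 km: phi = 0.47·exp(−0.447×2.1) = 0.1838
Solid-volume conservation: h(1−phi) = h₀(1−phi₀) ⇒ h = h₀·(1−phi₀)/(1−phi)
h = 0.125 × (1 − 0.47)/(1 − 0.1838) = 0.125 × 0.6494 = 0.0812 km

0.081 km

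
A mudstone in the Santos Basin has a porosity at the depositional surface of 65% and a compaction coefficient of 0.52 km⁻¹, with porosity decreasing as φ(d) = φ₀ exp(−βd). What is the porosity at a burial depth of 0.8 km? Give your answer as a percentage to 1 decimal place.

42.9%

φ = φ₀·exp(−β·d) = 0.65 × exp(−0.52 × 0.8) = 0.65 × exp(−0.416)
  = 0.65 × 0.6597 = 0.4288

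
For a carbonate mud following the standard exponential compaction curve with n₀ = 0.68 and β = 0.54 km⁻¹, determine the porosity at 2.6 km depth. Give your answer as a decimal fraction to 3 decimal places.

n = n₀·exp(−β·Z) = 0.68 × exp(−0.54 × 2.6) = 0.68 × exp(−1.404)
  = 0.68 × 0.2456 = 0.1670

0.167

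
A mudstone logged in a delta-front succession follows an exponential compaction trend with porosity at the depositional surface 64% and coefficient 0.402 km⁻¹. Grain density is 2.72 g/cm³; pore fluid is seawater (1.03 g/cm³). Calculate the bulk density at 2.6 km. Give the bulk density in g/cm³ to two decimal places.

2.34 g/cm³

Porosity at depth: phi = 0.64·exp(−0.402×2.6) = 0.64×0.3516 = 0.2250
Bulk density: ρ_b = (1−phi)ρ_g + phi·ρ_f = 0.7750×2.72 + 0.2250×1.03
       = 2.108 + 0.232 = 2.340 g/cm³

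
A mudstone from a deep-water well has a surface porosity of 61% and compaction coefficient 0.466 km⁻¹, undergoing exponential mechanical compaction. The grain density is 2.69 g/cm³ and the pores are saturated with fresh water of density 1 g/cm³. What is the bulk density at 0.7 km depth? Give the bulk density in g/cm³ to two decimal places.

Porosity at depth: n = 0.61·exp(−0.466×0.7) = 0.61×0.7217 = 0.4402
Bulk density: ρ_b = (1−n)ρ_g + n·ρ_f = 0.5598×2.69 + 0.4402×1
       = 1.506 + 0.440 = 1.946 g/cm³

1.95 g/cm³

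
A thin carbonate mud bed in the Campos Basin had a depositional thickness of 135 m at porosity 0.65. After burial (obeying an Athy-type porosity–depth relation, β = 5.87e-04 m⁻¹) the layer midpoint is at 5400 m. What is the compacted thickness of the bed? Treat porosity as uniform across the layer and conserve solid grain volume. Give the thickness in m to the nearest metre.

49 m

Working in km (1 km = 1000 m; β in km⁻¹ = β in m⁻¹ × 1000):
Porosity at 5.4 km: n = 0.65·exp(−0.587×5.4) = 0.0273
Solid-volume conservation: h(1−n) = h₀(1−n₀) ⇒ h = h₀·(1−n₀)/(1−n)
h = 0.135 × (1 − 0.65)/(1 − 0.0273) = 0.135 × 0.3598 = 0.0486 km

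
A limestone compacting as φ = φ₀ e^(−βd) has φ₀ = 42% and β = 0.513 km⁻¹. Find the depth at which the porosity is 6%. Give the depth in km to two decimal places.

3.79 km

Invert Athy's law: d = ln(φ₀/φ) / β
d = ln(0.42/0.06) / 0.513 = ln(7) / 0.513 = 1.9459 / 0.513 = 3.793 km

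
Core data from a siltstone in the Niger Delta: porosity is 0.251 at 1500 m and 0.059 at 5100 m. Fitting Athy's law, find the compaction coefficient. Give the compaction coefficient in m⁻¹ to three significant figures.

Working in km (1 km = 1000 m; β in km⁻¹ = β in m⁻¹ × 1000):
Athy: φ(d) = φ₀ e^(−βd) ⇒ φ₁/φ₂ = e^{β(d₂−d₁)} ⇒ β = ln(φ₁/φ₂)/(d₂−d₁)
β = ln(0.251/0.059) / (5.1 − 1.5) = ln(4.254) / 3.6 = 1.4479 / 3.6 = 0.4022 km⁻¹

0.000402 m⁻¹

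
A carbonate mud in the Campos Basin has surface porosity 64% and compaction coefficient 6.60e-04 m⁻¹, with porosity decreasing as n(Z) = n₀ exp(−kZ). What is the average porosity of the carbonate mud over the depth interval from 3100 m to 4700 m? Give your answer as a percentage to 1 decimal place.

Working in km (1 km = 1000 m; k in km⁻¹ = k in m⁻¹ × 1000):
⟨n⟩ = (1/(Z₂−Z₁)) ∫ n₀ e^(−kZ) dZ = n₀·(e^(−k·Z₁) − e^(−k·Z₂)) / (k·(Z₂−Z₁))
e^(−0.66×3.1) = 0.1293; e^(−0.66×4.7) = 0.0450
⟨n⟩ = 0.64 × (0.1293 − 0.0450) / (0.66 × 1.6) = 0.64 × 0.0798 = 0.0511

5.1%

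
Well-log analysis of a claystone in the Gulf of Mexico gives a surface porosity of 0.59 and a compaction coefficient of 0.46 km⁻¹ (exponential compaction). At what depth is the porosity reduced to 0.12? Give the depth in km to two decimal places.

3.46 km

Invert Athy's law: d = ln(phi₀/phi) / k
d = ln(0.59/0.12) / 0.46 = ln(4.917) / 0.46 = 1.5926 / 0.46 = 3.462 km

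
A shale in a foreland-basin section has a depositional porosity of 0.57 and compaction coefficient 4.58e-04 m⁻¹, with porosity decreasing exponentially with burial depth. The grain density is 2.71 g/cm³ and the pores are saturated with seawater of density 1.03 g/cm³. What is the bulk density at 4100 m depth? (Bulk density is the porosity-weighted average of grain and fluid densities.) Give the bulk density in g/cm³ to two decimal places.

Working in km (1 km = 1000 m; c in km⁻¹ = c in m⁻¹ × 1000):
Porosity at depth: φ = 0.57·exp(−0.458×4.1) = 0.57×0.1529 = 0.0872
Bulk density: ρ_b = (1−φ)ρ_g + φ·ρ_f = 0.9128×2.71 + 0.0872×1.03
       = 2.474 + 0.090 = 2.564 g/cm³

2.56 g/cm³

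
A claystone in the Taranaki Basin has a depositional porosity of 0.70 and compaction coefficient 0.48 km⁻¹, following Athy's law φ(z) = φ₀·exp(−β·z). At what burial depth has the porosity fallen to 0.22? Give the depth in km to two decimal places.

2.41 km

Invert Athy's law: z = ln(φ₀/φ) / β
z = ln(0.7/0.22) / 0.48 = ln(3.182) / 0.48 = 1.1575 / 0.48 = 2.411 km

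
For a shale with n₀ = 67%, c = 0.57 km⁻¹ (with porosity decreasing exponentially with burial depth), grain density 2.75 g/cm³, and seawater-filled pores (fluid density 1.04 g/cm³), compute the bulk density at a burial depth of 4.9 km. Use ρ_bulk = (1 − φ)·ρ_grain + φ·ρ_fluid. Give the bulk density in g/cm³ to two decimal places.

Porosity at depth: n = 0.67·exp(−0.57×4.9) = 0.67×0.0612 = 0.0410
Bulk density: ρ_b = (1−n)ρ_g + n·ρ_f = 0.9590×2.75 + 0.0410×1.04
       = 2.637 + 0.043 = 2.680 g/cm³

2.68 g/cm³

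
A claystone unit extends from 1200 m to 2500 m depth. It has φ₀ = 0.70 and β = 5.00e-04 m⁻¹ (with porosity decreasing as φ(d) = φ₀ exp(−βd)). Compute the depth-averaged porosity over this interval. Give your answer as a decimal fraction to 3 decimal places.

Working in km (1 km = 1000 m; β in km⁻¹ = β in m⁻¹ × 1000):
⟨φ⟩ = (1/(d₂−d₁)) ∫ φ₀ e^(−βd) dd = φ₀·(e^(−β·d₁) − e^(−β·d₂)) / (β·(d₂−d₁))
e^(−0.5×1.2) = 0.5488; e^(−0.5×2.5) = 0.2865
⟨φ⟩ = 0.7 × (0.5488 − 0.2865) / (0.5 × 1.3) = 0.7 × 0.4035 = 0.2825

0.282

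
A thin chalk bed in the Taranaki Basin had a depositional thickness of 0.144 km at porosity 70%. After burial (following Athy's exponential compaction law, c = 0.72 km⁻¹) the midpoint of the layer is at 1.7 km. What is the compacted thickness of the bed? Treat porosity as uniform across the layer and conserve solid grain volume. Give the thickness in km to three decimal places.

0.054 km

Porosity at 1.7 km: φ = 0.7·exp(−0.72×1.7) = 0.2058
Solid-volume conservation: h(1−φ) = h₀(1−φ₀) ⇒ h = h₀·(1−φ₀)/(1−φ)
h = 0.144 × (1 − 0.7)/(1 − 0.2058) = 0.144 × 0.3778 = 0.0544 km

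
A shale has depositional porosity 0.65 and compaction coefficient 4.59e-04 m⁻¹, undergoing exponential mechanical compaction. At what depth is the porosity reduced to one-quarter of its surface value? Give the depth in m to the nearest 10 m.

Working in km (1 km = 1000 m; k in km⁻¹ = k in m⁻¹ × 1000):
n/n₀ = 1/4 ⇒ exp(−k·Z) = 1/4 ⇒ Z = ln(4) / k
Z = 1.3863 / 0.459 = 3.020 km

3020 m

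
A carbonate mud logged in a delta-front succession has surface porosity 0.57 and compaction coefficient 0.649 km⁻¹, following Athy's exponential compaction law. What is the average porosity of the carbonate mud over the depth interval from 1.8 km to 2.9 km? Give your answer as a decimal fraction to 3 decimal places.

⟨phi⟩ = (1/(d₂−d₁)) ∫ phi₀ e^(−cd) dd = phi₀·(e^(−c·d₁) − e^(−c·d₂)) / (c·(d₂−d₁))
e^(−0.649×1.8) = 0.3109; e^(−0.649×2.9) = 0.1523
⟨phi⟩ = 0.57 × (0.3109 − 0.1523) / (0.649 × 1.1) = 0.57 × 0.2222 = 0.1267

0.127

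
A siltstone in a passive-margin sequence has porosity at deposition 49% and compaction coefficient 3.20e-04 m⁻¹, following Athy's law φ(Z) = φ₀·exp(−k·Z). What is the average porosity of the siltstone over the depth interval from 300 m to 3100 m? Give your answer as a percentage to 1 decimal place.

Working in km (1 km = 1000 m; k in km⁻¹ = k in m⁻¹ × 1000):
⟨φ⟩ = (1/(Z₂−Z₁)) ∫ φ₀ e^(−kZ) dZ = φ₀·(e^(−k·Z₁) − e^(−k·Z₂)) / (k·(Z₂−Z₁))
e^(−0.32×0.3) = 0.9085; e^(−0.32×3.1) = 0.3708
⟨φ⟩ = 0.49 × (0.9085 − 0.3708) / (0.32 × 2.8) = 0.49 × 0.6000 = 0.2940

29.4%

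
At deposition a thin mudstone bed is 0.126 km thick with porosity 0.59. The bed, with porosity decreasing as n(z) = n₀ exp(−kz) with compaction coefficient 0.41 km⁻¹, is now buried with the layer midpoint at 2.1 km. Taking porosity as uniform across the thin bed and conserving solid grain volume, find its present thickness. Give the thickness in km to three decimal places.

0.069 km

Porosity at 2.1 km: n = 0.59·exp(−0.41×2.1) = 0.2494
Solid-volume conservation: h(1−n) = h₀(1−n₀) ⇒ h = h₀·(1−n₀)/(1−n)
h = 0.126 × (1 − 0.59)/(1 − 0.2494) = 0.126 × 0.5462 = 0.0688 km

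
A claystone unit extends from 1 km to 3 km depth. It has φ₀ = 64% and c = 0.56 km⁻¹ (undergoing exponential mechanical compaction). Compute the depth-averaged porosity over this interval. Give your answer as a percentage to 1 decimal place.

22.0%

⟨φ⟩ = (1/(d₂−d₁)) ∫ φ₀ e^(−cd) dd = φ₀·(e^(−c·d₁) − e^(−c·d₂)) / (c·(d₂−d₁))
e^(−0.56×1) = 0.5712; e^(−0.56×3) = 0.1864
⟨φ⟩ = 0.64 × (0.5712 − 0.1864) / (0.56 × 2) = 0.64 × 0.3436 = 0.2199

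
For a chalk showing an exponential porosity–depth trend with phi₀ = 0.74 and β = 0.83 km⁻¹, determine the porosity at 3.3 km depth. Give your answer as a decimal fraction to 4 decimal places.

phi = phi₀·exp(−β·z) = 0.74 × exp(−0.83 × 3.3) = 0.74 × exp(−2.739)
  = 0.74 × 0.0646 = 0.0478

0.0478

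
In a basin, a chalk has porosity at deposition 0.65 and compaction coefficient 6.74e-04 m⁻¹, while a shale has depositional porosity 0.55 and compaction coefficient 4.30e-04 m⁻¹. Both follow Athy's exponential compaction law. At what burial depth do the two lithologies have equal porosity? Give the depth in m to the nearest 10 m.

680 m

Working in km (1 km = 1000 m; k in km⁻¹ = k in m⁻¹ × 1000):
Set φ₀ₐ e^(−kₐZ) = φ₀ᵦ e^(−kᵦZ) ⇒ ln(φ₀ₐ/φ₀ᵦ) = (kₐ − kᵦ)·Z
Z = ln(0.65/0.55) / (0.674 − 0.43) = 0.1671 / 0.244 = 0.685 km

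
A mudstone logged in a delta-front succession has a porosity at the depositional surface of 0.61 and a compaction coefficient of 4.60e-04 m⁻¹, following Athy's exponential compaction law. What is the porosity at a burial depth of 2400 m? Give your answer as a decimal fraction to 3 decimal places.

0.202

Working in km (1 km = 1000 m; k in km⁻¹ = k in m⁻¹ × 1000):
phi = phi₀·exp(−k·Z) = 0.61 × exp(−0.46 × 2.4) = 0.61 × exp(−1.104)
  = 0.61 × 0.3315 = 0.2022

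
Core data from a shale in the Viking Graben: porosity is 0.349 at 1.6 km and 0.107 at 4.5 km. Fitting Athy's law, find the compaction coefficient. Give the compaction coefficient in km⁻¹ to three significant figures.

Athy: φ(d) = φ₀ e^(−cd) ⇒ φ₁/φ₂ = e^{c(d₂−d₁)} ⇒ c = ln(φ₁/φ₂)/(d₂−d₁)
c = ln(0.349/0.107) / (4.5 − 1.6) = ln(3.262) / 2.9 = 1.1822 / 2.9 = 0.4077 km⁻¹

0.408 km⁻¹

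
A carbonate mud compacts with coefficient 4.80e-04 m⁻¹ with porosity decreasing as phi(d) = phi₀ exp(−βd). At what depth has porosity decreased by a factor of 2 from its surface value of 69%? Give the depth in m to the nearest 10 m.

1440 m

Working in km (1 km = 1000 m; β in km⁻¹ = β in m⁻¹ × 1000):
phi/phi₀ = 1/2 ⇒ exp(−β·d) = 1/2 ⇒ d = ln(2) / β
d = 0.6931 / 0.48 = 1.444 km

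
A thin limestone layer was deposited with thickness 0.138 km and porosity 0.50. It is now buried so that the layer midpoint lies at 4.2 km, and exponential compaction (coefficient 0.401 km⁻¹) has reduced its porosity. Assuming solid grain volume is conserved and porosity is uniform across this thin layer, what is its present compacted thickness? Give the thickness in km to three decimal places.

Porosity at 4.2 km: n = 0.5·exp(−0.401×4.2) = 0.0928
Solid-volume conservation: h(1−n) = h₀(1−n₀) ⇒ h = h₀·(1−n₀)/(1−n)
h = 0.138 × (1 − 0.5)/(1 − 0.0928) = 0.138 × 0.5511 = 0.0761 km

0.076 km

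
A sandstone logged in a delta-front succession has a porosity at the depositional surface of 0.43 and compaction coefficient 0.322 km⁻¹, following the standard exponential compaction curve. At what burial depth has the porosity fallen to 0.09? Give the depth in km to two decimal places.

Invert Athy's law: z = ln(phi₀/phi) / β
z = ln(0.43/0.09) / 0.322 = ln(4.778) / 0.322 = 1.5640 / 0.322 = 4.857 km

4.86 km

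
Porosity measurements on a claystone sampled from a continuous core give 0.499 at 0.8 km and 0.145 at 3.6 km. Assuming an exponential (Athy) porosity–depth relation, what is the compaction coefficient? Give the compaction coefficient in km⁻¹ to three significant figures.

Athy: phi(Z) = phi₀ e^(−cZ) ⇒ phi₁/phi₂ = e^{c(Z₂−Z₁)} ⇒ c = ln(phi₁/phi₂)/(Z₂−Z₁)
c = ln(0.499/0.145) / (3.6 − 0.8) = ln(3.441) / 2.8 = 1.2359 / 2.8 = 0.4414 km⁻¹

0.441 km⁻¹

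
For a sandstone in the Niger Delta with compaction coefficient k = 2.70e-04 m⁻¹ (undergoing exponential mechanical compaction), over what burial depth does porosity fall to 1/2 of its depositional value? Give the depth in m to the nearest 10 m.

Working in km (1 km = 1000 m; k in km⁻¹ = k in m⁻¹ × 1000):
φ/φ₀ = 1/2 ⇒ exp(−k·z) = 1/2 ⇒ z = ln(2) / k
z = 0.6931 / 0.27 = 2.567 km

2570 m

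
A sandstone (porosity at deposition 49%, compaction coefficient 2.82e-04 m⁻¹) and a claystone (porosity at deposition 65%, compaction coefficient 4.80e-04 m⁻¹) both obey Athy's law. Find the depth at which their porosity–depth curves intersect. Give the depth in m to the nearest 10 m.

Working in km (1 km = 1000 m; k in km⁻¹ = k in m⁻¹ × 1000):
Set phi₀ₐ e^(−kₐz) = phi₀ᵦ e^(−kᵦz) ⇒ ln(phi₀ₐ/phi₀ᵦ) = (kₐ − kᵦ)·z
z = ln(0.49/0.65) / (0.282 − 0.48) = -0.2826 / -0.198 = 1.427 km

1430 m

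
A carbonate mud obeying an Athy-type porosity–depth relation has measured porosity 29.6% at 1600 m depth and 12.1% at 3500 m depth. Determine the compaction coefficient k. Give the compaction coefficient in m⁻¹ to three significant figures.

0.000471 m⁻¹

Working in km (1 km = 1000 m; k in km⁻¹ = k in m⁻¹ × 1000):
Athy: phi(Z) = phi₀ e^(−kZ) ⇒ phi₁/phi₂ = e^{k(Z₂−Z₁)} ⇒ k = ln(phi₁/phi₂)/(Z₂−Z₁)
k = ln(0.296/0.121) / (3.5 − 1.6) = ln(2.446) / 1.9 = 0.8946 / 1.9 = 0.4708 km⁻¹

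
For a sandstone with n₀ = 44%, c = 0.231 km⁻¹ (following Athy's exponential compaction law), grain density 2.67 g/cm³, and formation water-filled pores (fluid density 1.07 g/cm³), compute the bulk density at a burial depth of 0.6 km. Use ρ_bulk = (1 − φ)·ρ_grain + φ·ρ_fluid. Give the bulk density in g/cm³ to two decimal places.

2.06 g/cm³

Porosity at depth: n = 0.44·exp(−0.231×0.6) = 0.44×0.8706 = 0.3831
Bulk density: ρ_b = (1−n)ρ_g + n·ρ_f = 0.6169×2.67 + 0.3831×1.07
       = 1.647 + 0.410 = 2.057 g/cm³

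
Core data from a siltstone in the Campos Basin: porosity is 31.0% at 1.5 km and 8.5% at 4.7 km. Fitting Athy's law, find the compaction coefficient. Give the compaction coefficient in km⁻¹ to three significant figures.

Athy: phi(Z) = phi₀ e^(−cZ) ⇒ phi₁/phi₂ = e^{c(Z₂−Z₁)} ⇒ c = ln(phi₁/phi₂)/(Z₂−Z₁)
c = ln(0.31/0.085) / (4.7 − 1.5) = ln(3.647) / 3.2 = 1.2939 / 3.2 = 0.4044 km⁻¹

0.404 km⁻¹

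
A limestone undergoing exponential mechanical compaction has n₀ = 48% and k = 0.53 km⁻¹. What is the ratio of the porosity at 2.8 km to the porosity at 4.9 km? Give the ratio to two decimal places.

3.04

n(d₁)/n(d₂) = e^(−k·d₁)/e^(−k·d₂) = e^{k(d₂−d₁)}
= exp(0.53 × 2.1) = exp(1.113) = 3.0435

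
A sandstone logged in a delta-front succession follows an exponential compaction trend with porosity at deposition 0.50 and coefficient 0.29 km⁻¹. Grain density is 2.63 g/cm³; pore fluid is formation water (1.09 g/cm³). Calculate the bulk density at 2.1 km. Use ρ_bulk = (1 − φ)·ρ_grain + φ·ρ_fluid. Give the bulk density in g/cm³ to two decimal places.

2.21 g/cm³

Porosity at depth: φ = 0.5·exp(−0.29×2.1) = 0.5×0.5439 = 0.2719
Bulk density: ρ_b = (1−φ)ρ_g + φ·ρ_f = 0.7281×2.63 + 0.2719×1.09
       = 1.915 + 0.296 = 2.211 g/cm³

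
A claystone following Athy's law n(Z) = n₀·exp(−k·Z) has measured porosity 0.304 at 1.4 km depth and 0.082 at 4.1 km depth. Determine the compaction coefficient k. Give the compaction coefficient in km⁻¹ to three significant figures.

0.485 km⁻¹

Athy: n(Z) = n₀ e^(−kZ) ⇒ n₁/n₂ = e^{k(Z₂−Z₁)} ⇒ k = ln(n₁/n₂)/(Z₂−Z₁)
k = ln(0.304/0.082) / (4.1 − 1.4) = ln(3.707) / 2.7 = 1.3103 / 2.7 = 0.4853 km⁻¹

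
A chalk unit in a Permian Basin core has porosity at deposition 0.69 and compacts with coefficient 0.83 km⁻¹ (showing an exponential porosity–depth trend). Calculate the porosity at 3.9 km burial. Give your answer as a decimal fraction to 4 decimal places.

0.0271

phi = phi₀·exp(−β·z) = 0.69 × exp(−0.83 × 3.9) = 0.69 × exp(−3.237)
  = 0.69 × 0.0393 = 0.0271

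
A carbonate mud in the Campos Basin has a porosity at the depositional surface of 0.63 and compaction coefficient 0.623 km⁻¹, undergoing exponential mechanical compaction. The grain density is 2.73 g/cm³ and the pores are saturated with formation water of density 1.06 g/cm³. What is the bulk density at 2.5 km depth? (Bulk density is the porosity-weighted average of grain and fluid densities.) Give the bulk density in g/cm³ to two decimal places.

2.51 g/cm³

Porosity at depth: φ = 0.63·exp(−0.623×2.5) = 0.63×0.2107 = 0.1327
Bulk density: ρ_b = (1−φ)ρ_g + φ·ρ_f = 0.8673×2.73 + 0.1327×1.06
       = 2.368 + 0.141 = 2.508 g/cm³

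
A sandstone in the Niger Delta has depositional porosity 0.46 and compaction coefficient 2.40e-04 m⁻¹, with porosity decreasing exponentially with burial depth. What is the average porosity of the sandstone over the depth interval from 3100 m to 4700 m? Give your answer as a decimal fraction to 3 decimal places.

0.182

Working in km (1 km = 1000 m; k in km⁻¹ = k in m⁻¹ × 1000):
⟨φ⟩ = (1/(Z₂−Z₁)) ∫ φ₀ e^(−kZ) dZ = φ₀·(e^(−k·Z₁) − e^(−k·Z₂)) / (k·(Z₂−Z₁))
e^(−0.24×3.1) = 0.4752; e^(−0.24×4.7) = 0.3237
⟨φ⟩ = 0.46 × (0.4752 − 0.3237) / (0.24 × 1.6) = 0.46 × 0.3946 = 0.1815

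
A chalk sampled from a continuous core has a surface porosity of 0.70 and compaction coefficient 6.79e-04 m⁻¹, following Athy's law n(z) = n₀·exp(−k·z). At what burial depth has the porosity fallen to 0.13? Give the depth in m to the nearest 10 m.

2480 m

Working in km (1 km = 1000 m; k in km⁻¹ = k in m⁻¹ × 1000):
Invert Athy's law: z = ln(n₀/n) / k
z = ln(0.7/0.13) / 0.679 = ln(5.385) / 0.679 = 1.6835 / 0.679 = 2.479 km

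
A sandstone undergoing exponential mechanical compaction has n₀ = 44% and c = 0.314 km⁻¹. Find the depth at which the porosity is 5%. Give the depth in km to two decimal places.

Invert Athy's law: Z = ln(n₀/n) / c
Z = ln(0.44/0.05) / 0.314 = ln(8.8) / 0.314 = 2.1748 / 0.314 = 6.926 km

6.93 km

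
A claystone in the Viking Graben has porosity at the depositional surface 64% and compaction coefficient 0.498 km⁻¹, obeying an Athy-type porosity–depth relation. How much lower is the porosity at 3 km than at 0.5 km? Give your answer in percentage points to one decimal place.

n(0.5) = 0.64·e^(−0.498×0.5) = 0.4989
n(3) = 0.64·e^(−0.498×3) = 0.1437
Δn = 0.4989 − 0.1437 = 0.3553

35.5 percentage points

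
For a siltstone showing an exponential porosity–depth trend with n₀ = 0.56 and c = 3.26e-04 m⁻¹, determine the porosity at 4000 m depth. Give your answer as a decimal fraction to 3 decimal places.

Working in km (1 km = 1000 m; c in km⁻¹ = c in m⁻¹ × 1000):
n = n₀·exp(−c·Z) = 0.56 × exp(−0.326 × 4) = 0.56 × exp(−1.304)
  = 0.56 × 0.2714 = 0.1520

0.152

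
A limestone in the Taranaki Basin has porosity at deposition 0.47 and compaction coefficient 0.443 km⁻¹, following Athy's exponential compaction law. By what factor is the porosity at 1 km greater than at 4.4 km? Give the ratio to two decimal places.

4.51

phi(z₁)/phi(z₂) = e^(−c·z₁)/e^(−c·z₂) = e^{c(z₂−z₁)}
= exp(0.443 × 3.4) = exp(1.506) = 4.5096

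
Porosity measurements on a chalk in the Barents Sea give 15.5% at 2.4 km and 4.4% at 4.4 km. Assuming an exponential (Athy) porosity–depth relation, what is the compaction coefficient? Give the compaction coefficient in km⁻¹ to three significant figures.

Athy: n(z) = n₀ e^(−βz) ⇒ n₁/n₂ = e^{β(z₂−z₁)} ⇒ β = ln(n₁/n₂)/(z₂−z₁)
β = ln(0.155/0.044) / (4.4 − 2.4) = ln(3.523) / 2 = 1.2592 / 2 = 0.6296 km⁻¹

0.630 km⁻¹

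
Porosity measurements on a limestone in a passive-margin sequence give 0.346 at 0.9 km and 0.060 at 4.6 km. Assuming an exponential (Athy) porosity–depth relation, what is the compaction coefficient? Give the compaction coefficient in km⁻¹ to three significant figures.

Athy: phi(Z) = phi₀ e^(−kZ) ⇒ phi₁/phi₂ = e^{k(Z₂−Z₁)} ⇒ k = ln(phi₁/phi₂)/(Z₂−Z₁)
k = ln(0.346/0.06) / (4.6 − 0.9) = ln(5.767) / 3.7 = 1.7521 / 3.7 = 0.4735 km⁻¹

0.474 km⁻¹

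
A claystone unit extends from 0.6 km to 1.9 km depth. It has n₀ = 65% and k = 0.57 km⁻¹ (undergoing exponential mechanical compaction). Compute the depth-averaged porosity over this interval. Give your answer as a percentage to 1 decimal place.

⟨n⟩ = (1/(d₂−d₁)) ∫ n₀ e^(−kd) dd = n₀·(e^(−k·d₁) − e^(−k·d₂)) / (k·(d₂−d₁))
e^(−0.57×0.6) = 0.7103; e^(−0.57×1.9) = 0.3386
⟨n⟩ = 0.65 × (0.7103 − 0.3386) / (0.57 × 1.3) = 0.65 × 0.5017 = 0.3261

32.6%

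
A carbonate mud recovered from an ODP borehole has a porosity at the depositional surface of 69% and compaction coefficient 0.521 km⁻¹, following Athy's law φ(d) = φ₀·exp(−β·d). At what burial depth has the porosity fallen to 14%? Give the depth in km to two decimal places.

Invert Athy's law: d = ln(φ₀/φ) / β
d = ln(0.69/0.14) / 0.521 = ln(4.929) / 0.521 = 1.5950 / 0.521 = 3.062 km

3.06 km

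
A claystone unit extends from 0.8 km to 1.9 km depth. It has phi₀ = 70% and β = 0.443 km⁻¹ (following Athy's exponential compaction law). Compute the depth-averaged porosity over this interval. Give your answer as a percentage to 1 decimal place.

⟨phi⟩ = (1/(Z₂−Z₁)) ∫ phi₀ e^(−βZ) dZ = phi₀·(e^(−β·Z₁) − e^(−β·Z₂)) / (β·(Z₂−Z₁))
e^(−0.443×0.8) = 0.7016; e^(−0.443×1.9) = 0.4310
⟨phi⟩ = 0.7 × (0.7016 − 0.4310) / (0.443 × 1.1) = 0.7 × 0.5553 = 0.3887

38.9%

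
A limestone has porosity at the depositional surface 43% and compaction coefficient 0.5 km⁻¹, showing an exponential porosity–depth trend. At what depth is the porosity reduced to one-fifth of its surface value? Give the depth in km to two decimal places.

phi/phi₀ = 1/5 ⇒ exp(−β·z) = 1/5 ⇒ z = ln(5) / β
z = 1.6094 / 0.5 = 3.219 km

3.22 km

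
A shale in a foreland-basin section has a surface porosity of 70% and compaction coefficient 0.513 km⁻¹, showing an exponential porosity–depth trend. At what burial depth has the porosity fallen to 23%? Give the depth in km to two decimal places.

2.17 km

Invert Athy's law: d = ln(φ₀/φ) / k
d = ln(0.7/0.23) / 0.513 = ln(3.043) / 0.513 = 1.1130 / 0.513 = 2.170 km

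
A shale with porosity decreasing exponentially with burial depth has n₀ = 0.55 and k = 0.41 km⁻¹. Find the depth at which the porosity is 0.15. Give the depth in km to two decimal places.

Invert Athy's law: d = ln(n₀/n) / k
d = ln(0.55/0.15) / 0.41 = ln(3.667) / 0.41 = 1.2993 / 0.41 = 3.169 km

3.17 km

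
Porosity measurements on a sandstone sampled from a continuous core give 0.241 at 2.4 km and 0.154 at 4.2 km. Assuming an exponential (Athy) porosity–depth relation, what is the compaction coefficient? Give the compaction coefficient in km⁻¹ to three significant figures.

Athy: n(z) = n₀ e^(−cz) ⇒ n₁/n₂ = e^{c(z₂−z₁)} ⇒ c = ln(n₁/n₂)/(z₂−z₁)
c = ln(0.241/0.154) / (4.2 − 2.4) = ln(1.565) / 1.8 = 0.4478 / 1.8 = 0.2488 km⁻¹

0.249 km⁻¹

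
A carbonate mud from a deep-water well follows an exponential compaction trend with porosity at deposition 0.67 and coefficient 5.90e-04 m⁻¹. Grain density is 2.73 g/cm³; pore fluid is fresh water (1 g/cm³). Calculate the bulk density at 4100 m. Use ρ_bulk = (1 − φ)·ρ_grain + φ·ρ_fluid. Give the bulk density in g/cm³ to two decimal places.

2.63 g/cm³

Working in km (1 km = 1000 m; β in km⁻¹ = β in m⁻¹ × 1000):
Porosity at depth: n = 0.67·exp(−0.59×4.1) = 0.67×0.0890 = 0.0596
Bulk density: ρ_b = (1−n)ρ_g + n·ρ_f = 0.9404×2.73 + 0.0596×1
       = 2.567 + 0.060 = 2.627 g/cm³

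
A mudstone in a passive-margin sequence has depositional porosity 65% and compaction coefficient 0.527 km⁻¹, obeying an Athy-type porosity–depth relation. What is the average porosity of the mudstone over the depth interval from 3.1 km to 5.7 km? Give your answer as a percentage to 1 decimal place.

6.9%

⟨φ⟩ = (1/(z₂−z₁)) ∫ φ₀ e^(−kz) dz = φ₀·(e^(−k·z₁) − e^(−k·z₂)) / (k·(z₂−z₁))
e^(−0.527×3.1) = 0.1952; e^(−0.527×5.7) = 0.0496
⟨φ⟩ = 0.65 × (0.1952 − 0.0496) / (0.527 × 2.6) = 0.65 × 0.1063 = 0.0691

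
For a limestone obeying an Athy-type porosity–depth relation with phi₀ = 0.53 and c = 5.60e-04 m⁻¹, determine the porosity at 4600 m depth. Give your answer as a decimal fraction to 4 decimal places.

Working in km (1 km = 1000 m; c in km⁻¹ = c in m⁻¹ × 1000):
phi = phi₀·exp(−c·z) = 0.53 × exp(−0.56 × 4.6) = 0.53 × exp(−2.576)
  = 0.53 × 0.0761 = 0.0403

0.0403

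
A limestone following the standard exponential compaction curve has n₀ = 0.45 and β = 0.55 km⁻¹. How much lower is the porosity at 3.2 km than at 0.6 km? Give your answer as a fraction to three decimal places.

0.246

n(0.6) = 0.45·e^(−0.55×0.6) = 0.3235
n(3.2) = 0.45·e^(−0.55×3.2) = 0.0774
Δn = 0.3235 − 0.0774 = 0.2461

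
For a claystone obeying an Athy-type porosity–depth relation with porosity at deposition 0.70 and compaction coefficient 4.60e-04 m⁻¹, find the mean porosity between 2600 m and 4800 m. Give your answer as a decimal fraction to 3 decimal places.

0.133

Working in km (1 km = 1000 m; β in km⁻¹ = β in m⁻¹ × 1000):
⟨phi⟩ = (1/(z₂−z₁)) ∫ phi₀ e^(−βz) dz = phi₀·(e^(−β·z₁) − e^(−β·z₂)) / (β·(z₂−z₁))
e^(−0.46×2.6) = 0.3024; e^(−0.46×4.8) = 0.1099
⟨phi⟩ = 0.7 × (0.3024 − 0.1099) / (0.46 × 2.2) = 0.7 × 0.1902 = 0.1331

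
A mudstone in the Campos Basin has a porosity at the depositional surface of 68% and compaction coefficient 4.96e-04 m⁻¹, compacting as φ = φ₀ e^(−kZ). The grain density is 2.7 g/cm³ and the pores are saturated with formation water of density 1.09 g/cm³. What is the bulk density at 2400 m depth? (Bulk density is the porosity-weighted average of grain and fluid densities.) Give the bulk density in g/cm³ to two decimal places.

2.37 g/cm³

Working in km (1 km = 1000 m; k in km⁻¹ = k in m⁻¹ × 1000):
Porosity at depth: φ = 0.68·exp(−0.496×2.4) = 0.68×0.3041 = 0.2068
Bulk density: ρ_b = (1−φ)ρ_g + φ·ρ_f = 0.7932×2.7 + 0.2068×1.09
       = 2.142 + 0.225 = 2.367 g/cm³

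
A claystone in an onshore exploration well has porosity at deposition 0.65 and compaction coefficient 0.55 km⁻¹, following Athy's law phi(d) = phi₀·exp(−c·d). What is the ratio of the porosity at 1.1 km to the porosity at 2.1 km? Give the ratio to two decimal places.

phi(d₁)/phi(d₂) = e^(−c·d₁)/e^(−c·d₂) = e^{c(d₂−d₁)}
= exp(0.55 × 1) = exp(0.55) = 1.7333

1.73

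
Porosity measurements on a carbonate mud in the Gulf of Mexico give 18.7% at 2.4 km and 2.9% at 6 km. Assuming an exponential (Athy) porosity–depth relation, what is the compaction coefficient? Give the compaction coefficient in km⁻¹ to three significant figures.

Athy: n(d) = n₀ e^(−βd) ⇒ n₁/n₂ = e^{β(d₂−d₁)} ⇒ β = ln(n₁/n₂)/(d₂−d₁)
β = ln(0.187/0.029) / (6 − 2.4) = ln(6.448) / 3.6 = 1.8638 / 3.6 = 0.5177 km⁻¹

0.518 km⁻¹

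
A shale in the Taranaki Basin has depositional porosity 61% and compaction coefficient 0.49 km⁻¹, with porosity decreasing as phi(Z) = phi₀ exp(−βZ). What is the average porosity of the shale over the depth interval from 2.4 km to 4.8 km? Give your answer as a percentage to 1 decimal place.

11.1%

⟨phi⟩ = (1/(Z₂−Z₁)) ∫ phi₀ e^(−βZ) dZ = phi₀·(e^(−β·Z₁) − e^(−β·Z₂)) / (β·(Z₂−Z₁))
e^(−0.49×2.4) = 0.3085; e^(−0.49×4.8) = 0.0952
⟨phi⟩ = 0.61 × (0.3085 − 0.0952) / (0.49 × 2.4) = 0.61 × 0.1814 = 0.1107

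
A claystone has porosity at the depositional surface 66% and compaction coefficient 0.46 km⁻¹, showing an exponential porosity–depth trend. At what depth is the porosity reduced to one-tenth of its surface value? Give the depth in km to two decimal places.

phi/phi₀ = 1/10 ⇒ exp(−c·d) = 1/10 ⇒ d = ln(10) / c
d = 2.3026 / 0.46 = 5.006 km

5.01 km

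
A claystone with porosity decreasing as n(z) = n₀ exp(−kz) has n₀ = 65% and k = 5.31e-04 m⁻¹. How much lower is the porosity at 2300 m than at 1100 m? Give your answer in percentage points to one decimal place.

Working in km (1 km = 1000 m; k in km⁻¹ = k in m⁻¹ × 1000):
n(1.1) = 0.65·e^(−0.531×1.1) = 0.3624
n(2.3) = 0.65·e^(−0.531×2.3) = 0.1917
Δn = 0.3624 − 0.1917 = 0.1708

17.1 percentage points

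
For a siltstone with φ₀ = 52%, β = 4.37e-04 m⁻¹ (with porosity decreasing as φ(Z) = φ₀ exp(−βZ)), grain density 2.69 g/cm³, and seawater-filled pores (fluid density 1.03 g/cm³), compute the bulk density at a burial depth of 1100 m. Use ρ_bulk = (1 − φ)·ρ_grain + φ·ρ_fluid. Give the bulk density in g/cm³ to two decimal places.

Working in km (1 km = 1000 m; β in km⁻¹ = β in m⁻¹ × 1000):
Porosity at depth: φ = 0.52·exp(−0.437×1.1) = 0.52×0.6184 = 0.3215
Bulk density: ρ_b = (1−φ)ρ_g + φ·ρ_f = 0.6785×2.69 + 0.3215×1.03
       = 1.825 + 0.331 = 2.156 g/cm³

2.16 g/cm³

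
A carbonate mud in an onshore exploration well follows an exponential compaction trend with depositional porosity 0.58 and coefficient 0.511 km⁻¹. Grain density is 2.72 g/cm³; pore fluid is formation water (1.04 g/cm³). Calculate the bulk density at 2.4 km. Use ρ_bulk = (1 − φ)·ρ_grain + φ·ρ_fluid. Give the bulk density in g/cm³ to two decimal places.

Porosity at depth: n = 0.58·exp(−0.511×2.4) = 0.58×0.2933 = 0.1701
Bulk density: ρ_b = (1−n)ρ_g + n·ρ_f = 0.8299×2.72 + 0.1701×1.04
       = 2.257 + 0.177 = 2.434 g/cm³

2.43 g/cm³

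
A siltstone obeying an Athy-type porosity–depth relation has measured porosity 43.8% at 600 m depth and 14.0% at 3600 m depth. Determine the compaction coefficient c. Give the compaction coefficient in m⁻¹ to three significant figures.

0.000380 m⁻¹

Working in km (1 km = 1000 m; c in km⁻¹ = c in m⁻¹ × 1000):
Athy: phi(z) = phi₀ e^(−cz) ⇒ phi₁/phi₂ = e^{c(z₂−z₁)} ⇒ c = ln(phi₁/phi₂)/(z₂−z₁)
c = ln(0.438/0.14) / (3.6 − 0.6) = ln(3.129) / 3 = 1.1406 / 3 = 0.3802 km⁻¹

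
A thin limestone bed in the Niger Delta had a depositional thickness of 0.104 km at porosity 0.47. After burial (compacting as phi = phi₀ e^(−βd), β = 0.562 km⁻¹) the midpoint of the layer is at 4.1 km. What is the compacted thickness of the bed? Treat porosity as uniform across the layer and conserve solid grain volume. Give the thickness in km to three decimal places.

0.058 km

Porosity at 4.1 km: phi = 0.47·exp(−0.562×4.1) = 0.0469
Solid-volume conservation: h(1−phi) = h₀(1−phi₀) ⇒ h = h₀·(1−phi₀)/(1−phi)
h = 0.104 × (1 − 0.47)/(1 − 0.0469) = 0.104 × 0.5561 = 0.0578 km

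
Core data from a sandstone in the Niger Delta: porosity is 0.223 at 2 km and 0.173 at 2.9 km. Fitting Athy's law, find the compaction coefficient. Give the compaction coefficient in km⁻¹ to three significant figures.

0.282 km⁻¹

Athy: n(d) = n₀ e^(−βd) ⇒ n₁/n₂ = e^{β(d₂−d₁)} ⇒ β = ln(n₁/n₂)/(d₂−d₁)
β = ln(0.223/0.173) / (2.9 − 2) = ln(1.289) / 0.9 = 0.2539 / 0.9 = 0.2821 km⁻¹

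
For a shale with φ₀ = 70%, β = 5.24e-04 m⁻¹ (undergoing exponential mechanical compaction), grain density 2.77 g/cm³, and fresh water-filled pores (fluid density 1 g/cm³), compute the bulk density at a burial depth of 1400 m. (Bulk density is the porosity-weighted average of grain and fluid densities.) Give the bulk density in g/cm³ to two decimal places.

Working in km (1 km = 1000 m; β in km⁻¹ = β in m⁻¹ × 1000):
Porosity at depth: φ = 0.7·exp(−0.524×1.4) = 0.7×0.4802 = 0.3361
Bulk density: ρ_b = (1−φ)ρ_g + φ·ρ_f = 0.6639×2.77 + 0.3361×1
       = 1.839 + 0.336 = 2.175 g/cm³

2.18 g/cm³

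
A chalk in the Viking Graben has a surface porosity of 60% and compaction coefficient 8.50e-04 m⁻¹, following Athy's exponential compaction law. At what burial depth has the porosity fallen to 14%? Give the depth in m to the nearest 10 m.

1710 m

Working in km (1 km = 1000 m; β in km⁻¹ = β in m⁻¹ × 1000):
Invert Athy's law: d = ln(n₀/n) / β
d = ln(0.6/0.14) / 0.85 = ln(4.286) / 0.85 = 1.4553 / 0.85 = 1.712 km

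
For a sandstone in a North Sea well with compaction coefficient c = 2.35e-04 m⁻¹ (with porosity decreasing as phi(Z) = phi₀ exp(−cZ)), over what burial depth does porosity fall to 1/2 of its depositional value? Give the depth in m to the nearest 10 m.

2950 m

Working in km (1 km = 1000 m; c in km⁻¹ = c in m⁻¹ × 1000):
phi/phi₀ = 1/2 ⇒ exp(−c·Z) = 1/2 ⇒ Z = ln(2) / c
Z = 0.6931 / 0.235 = 2.950 km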